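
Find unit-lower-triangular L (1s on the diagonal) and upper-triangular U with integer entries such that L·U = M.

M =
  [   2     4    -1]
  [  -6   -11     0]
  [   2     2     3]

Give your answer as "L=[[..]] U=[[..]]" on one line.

L=[[1,0,0],[-3,1,0],[1,-2,1]] U=[[2,4,-1],[0,1,-3],[0,0,-2]]

  row1 -= -3·row0 → [0,1,-3]
  row2 -= 1·row0 → [0,-2,4]
  row2 -= -2·row1 → [0,0,-2]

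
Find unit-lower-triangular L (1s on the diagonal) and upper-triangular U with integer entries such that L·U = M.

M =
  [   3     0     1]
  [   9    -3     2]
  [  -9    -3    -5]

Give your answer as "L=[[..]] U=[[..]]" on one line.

L=[[1,0,0],[3,1,0],[-3,1,1]] U=[[3,0,1],[0,-3,-1],[0,0,-1]]

  R1 -= 3·R0 → [0,-3,-1]
  R2 -= -3·R0 → [0,-3,-2]
  R2 -= 1·R1 → [0,0,-1]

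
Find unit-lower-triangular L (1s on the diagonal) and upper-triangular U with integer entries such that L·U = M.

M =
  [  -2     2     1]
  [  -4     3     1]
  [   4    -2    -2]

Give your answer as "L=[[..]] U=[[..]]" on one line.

L=[[1,0,0],[2,1,0],[-2,-2,1]] U=[[-2,2,1],[0,-1,-1],[0,0,-2]]

  r1 -= 2·r0 → [0,-1,-1]
  r2 -= -2·r0 → [0,2,0]
  r2 -= -2·r1 → [0,0,-2]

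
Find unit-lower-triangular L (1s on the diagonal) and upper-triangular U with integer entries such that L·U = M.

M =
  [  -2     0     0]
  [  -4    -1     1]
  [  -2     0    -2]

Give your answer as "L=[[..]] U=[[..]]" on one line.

  R1 -= 2·R0 → [0,-1,1]
  R2 -= 1·R0 → [0,0,-2]
  R2 -= 0·R1 → [0,0,-2]

L=[[1,0,0],[2,1,0],[1,0,1]] U=[[-2,0,0],[0,-1,1],[0,0,-2]]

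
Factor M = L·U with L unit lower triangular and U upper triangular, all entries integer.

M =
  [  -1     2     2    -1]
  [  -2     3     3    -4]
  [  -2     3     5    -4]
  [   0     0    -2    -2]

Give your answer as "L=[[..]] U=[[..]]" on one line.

L=[[1,0,0,0],[2,1,0,0],[2,1,1,0],[0,0,-1,1]] U=[[-1,2,2,-1],[0,-1,-1,-2],[0,0,2,0],[0,0,0,-2]]

  row1 -= 2·row0 → [0,-1,-1,-2]
  row2 -= 2·row0 → [0,-1,1,-2]
  row3 -= 0·row0 → [0,0,-2,-2]
  row2 -= 1·row1 → [0,0,2,0]
  row3 -= 0·row1 → [0,0,-2,-2]
  row3 -= -1·row2 → [0,0,0,-2]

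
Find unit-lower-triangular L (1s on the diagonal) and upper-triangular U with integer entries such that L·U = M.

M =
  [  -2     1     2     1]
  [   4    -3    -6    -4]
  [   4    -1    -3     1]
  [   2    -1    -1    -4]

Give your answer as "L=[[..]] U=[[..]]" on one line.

  R1 -= -2·R0 → [0,-1,-2,-2]
  R2 -= -2·R0 → [0,1,1,3]
  R3 -= -1·R0 → [0,0,1,-3]
  R2 -= -1·R1 → [0,0,-1,1]
  R3 -= 0·R1 → [0,0,1,-3]
  R3 -= -1·R2 → [0,0,0,-2]

L=[[1,0,0,0],[-2,1,0,0],[-2,-1,1,0],[-1,0,-1,1]] U=[[-2,1,2,1],[0,-1,-2,-2],[0,0,-1,1],[0,0,0,-2]]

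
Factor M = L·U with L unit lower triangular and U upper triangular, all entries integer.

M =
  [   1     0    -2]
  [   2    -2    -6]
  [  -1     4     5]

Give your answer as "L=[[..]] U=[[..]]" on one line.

L=[[1,0,0],[2,1,0],[-1,-2,1]] U=[[1,0,-2],[0,-2,-2],[0,0,-1]]

  r1 -= 2·r0 → [0,-2,-2]
  r2 -= -1·r0 → [0,4,3]
  r2 -= -2·r1 → [0,0,-1]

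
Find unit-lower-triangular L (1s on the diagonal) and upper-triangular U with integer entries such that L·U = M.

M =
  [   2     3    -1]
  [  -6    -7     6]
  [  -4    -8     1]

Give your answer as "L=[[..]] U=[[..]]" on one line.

L=[[1,0,0],[-3,1,0],[-2,-1,1]] U=[[2,3,-1],[0,2,3],[0,0,2]]

  R1 -= -3·R0 → [0,2,3]
  R2 -= -2·R0 → [0,-2,-1]
  R2 -= -1·R1 → [0,0,2]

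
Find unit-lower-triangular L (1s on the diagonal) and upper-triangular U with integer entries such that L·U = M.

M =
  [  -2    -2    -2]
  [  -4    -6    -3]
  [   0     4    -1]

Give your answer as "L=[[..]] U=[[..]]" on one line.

L=[[1,0,0],[2,1,0],[0,-2,1]] U=[[-2,-2,-2],[0,-2,1],[0,0,1]]

  R1 -= 2·R0 → [0,-2,1]
  R2 -= 0·R0 → [0,4,-1]
  R2 -= -2·R1 → [0,0,1]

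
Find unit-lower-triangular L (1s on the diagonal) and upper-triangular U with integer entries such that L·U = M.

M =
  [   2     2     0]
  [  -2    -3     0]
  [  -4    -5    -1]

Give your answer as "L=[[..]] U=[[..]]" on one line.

L=[[1,0,0],[-1,1,0],[-2,1,1]] U=[[2,2,0],[0,-1,0],[0,0,-1]]

  row1 -= -1·row0 → [0,-1,0]
  row2 -= -2·row0 → [0,-1,-1]
  row2 -= 1·row1 → [0,0,-1]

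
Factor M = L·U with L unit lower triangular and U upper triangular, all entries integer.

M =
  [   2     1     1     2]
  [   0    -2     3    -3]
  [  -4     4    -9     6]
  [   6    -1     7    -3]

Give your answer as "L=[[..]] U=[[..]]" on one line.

L=[[1,0,0,0],[0,1,0,0],[-2,-3,1,0],[3,2,-1,1]] U=[[2,1,1,2],[0,-2,3,-3],[0,0,2,1],[0,0,0,-2]]

  R1 -= 0·R0 → [0,-2,3,-3]
  R2 -= -2·R0 → [0,6,-7,10]
  R3 -= 3·R0 → [0,-4,4,-9]
  R2 -= -3·R1 → [0,0,2,1]
  R3 -= 2·R1 → [0,0,-2,-3]
  R3 -= -1·R2 → [0,0,0,-2]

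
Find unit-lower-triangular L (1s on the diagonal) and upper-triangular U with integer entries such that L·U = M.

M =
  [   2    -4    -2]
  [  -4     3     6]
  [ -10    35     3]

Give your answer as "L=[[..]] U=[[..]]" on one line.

  row1 -= -2·row0 → [0,-5,2]
  row2 -= -5·row0 → [0,15,-7]
  row2 -= -3·row1 → [0,0,-1]

L=[[1,0,0],[-2,1,0],[-5,-3,1]] U=[[2,-4,-2],[0,-5,2],[0,0,-1]]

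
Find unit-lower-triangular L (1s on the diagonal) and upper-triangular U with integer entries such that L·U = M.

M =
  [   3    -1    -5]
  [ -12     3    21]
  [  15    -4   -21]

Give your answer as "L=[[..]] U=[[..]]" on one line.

L=[[1,0,0],[-4,1,0],[5,-1,1]] U=[[3,-1,-5],[0,-1,1],[0,0,5]]

  row1 -= -4·row0 → [0,-1,1]
  row2 -= 5·row0 → [0,1,4]
  row2 -= -1·row1 → [0,0,5]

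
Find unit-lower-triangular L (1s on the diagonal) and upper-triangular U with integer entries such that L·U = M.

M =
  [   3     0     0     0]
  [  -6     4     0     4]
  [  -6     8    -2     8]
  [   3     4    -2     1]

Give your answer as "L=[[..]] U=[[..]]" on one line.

L=[[1,0,0,0],[-2,1,0,0],[-2,2,1,0],[1,1,1,1]] U=[[3,0,0,0],[0,4,0,4],[0,0,-2,0],[0,0,0,-3]]

  r1 -= -2·r0 → [0,4,0,4]
  r2 -= -2·r0 → [0,8,-2,8]
  r3 -= 1·r0 → [0,4,-2,1]
  r2 -= 2·r1 → [0,0,-2,0]
  r3 -= 1·r1 → [0,0,-2,-3]
  r3 -= 1·r2 → [0,0,0,-3]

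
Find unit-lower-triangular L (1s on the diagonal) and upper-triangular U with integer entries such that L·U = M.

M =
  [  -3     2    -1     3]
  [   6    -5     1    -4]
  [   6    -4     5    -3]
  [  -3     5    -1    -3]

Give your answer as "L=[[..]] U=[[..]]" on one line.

L=[[1,0,0,0],[-2,1,0,0],[-2,0,1,0],[1,-3,-1,1]] U=[[-3,2,-1,3],[0,-1,-1,2],[0,0,3,3],[0,0,0,3]]

  row1 -= -2·row0 → [0,-1,-1,2]
  row2 -= -2·row0 → [0,0,3,3]
  row3 -= 1·row0 → [0,3,0,-6]
  row2 -= 0·row1 → [0,0,3,3]
  row3 -= -3·row1 → [0,0,-3,0]
  row3 -= -1·row2 → [0,0,0,3]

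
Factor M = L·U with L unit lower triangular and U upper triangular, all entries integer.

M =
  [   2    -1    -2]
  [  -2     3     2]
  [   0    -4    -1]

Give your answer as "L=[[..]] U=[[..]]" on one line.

  r1 -= -1·r0 → [0,2,0]
  r2 -= 0·r0 → [0,-4,-1]
  r2 -= -2·r1 → [0,0,-1]

L=[[1,0,0],[-1,1,0],[0,-2,1]] U=[[2,-1,-2],[0,2,0],[0,0,-1]]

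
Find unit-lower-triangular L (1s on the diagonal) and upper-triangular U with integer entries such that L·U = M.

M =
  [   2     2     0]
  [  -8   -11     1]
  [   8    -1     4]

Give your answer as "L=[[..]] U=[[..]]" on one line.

L=[[1,0,0],[-4,1,0],[4,3,1]] U=[[2,2,0],[0,-3,1],[0,0,1]]

  row1 -= -4·row0 → [0,-3,1]
  row2 -= 4·row0 → [0,-9,4]
  row2 -= 3·row1 → [0,0,1]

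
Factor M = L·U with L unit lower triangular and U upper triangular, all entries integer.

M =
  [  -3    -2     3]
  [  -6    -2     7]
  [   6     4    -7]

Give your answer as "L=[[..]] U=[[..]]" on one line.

  r1 -= 2·r0 → [0,2,1]
  r2 -= -2·r0 → [0,0,-1]
  r2 -= 0·r1 → [0,0,-1]

L=[[1,0,0],[2,1,0],[-2,0,1]] U=[[-3,-2,3],[0,2,1],[0,0,-1]]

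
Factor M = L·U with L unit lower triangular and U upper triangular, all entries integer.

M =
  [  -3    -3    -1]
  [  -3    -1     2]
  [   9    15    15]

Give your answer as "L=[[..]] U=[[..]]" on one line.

L=[[1,0,0],[1,1,0],[-3,3,1]] U=[[-3,-3,-1],[0,2,3],[0,0,3]]

  R1 -= 1·R0 → [0,2,3]
  R2 -= -3·R0 → [0,6,12]
  R2 -= 3·R1 → [0,0,3]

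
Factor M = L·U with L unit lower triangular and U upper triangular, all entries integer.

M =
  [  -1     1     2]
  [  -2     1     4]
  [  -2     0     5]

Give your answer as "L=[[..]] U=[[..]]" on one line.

  R1 -= 2·R0 → [0,-1,0]
  R2 -= 2·R0 → [0,-2,1]
  R2 -= 2·R1 → [0,0,1]

L=[[1,0,0],[2,1,0],[2,2,1]] U=[[-1,1,2],[0,-1,0],[0,0,1]]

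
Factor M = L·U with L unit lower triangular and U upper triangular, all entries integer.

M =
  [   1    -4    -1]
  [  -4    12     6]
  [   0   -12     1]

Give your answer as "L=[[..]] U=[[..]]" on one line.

  R1 -= -4·R0 → [0,-4,2]
  R2 -= 0·R0 → [0,-12,1]
  R2 -= 3·R1 → [0,0,-5]

L=[[1,0,0],[-4,1,0],[0,3,1]] U=[[1,-4,-1],[0,-4,2],[0,0,-5]]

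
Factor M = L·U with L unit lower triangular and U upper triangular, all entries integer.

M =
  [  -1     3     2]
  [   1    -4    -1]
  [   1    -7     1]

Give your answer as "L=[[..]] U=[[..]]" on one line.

  R1 -= -1·R0 → [0,-1,1]
  R2 -= -1·R0 → [0,-4,3]
  R2 -= 4·R1 → [0,0,-1]

L=[[1,0,0],[-1,1,0],[-1,4,1]] U=[[-1,3,2],[0,-1,1],[0,0,-1]]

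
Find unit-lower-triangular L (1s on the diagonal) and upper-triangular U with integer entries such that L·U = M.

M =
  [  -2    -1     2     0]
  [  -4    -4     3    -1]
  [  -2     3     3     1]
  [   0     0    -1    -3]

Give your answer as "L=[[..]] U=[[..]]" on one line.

L=[[1,0,0,0],[2,1,0,0],[1,-2,1,0],[0,0,1,1]] U=[[-2,-1,2,0],[0,-2,-1,-1],[0,0,-1,-1],[0,0,0,-2]]

  row1 -= 2·row0 → [0,-2,-1,-1]
  row2 -= 1·row0 → [0,4,1,1]
  row3 -= 0·row0 → [0,0,-1,-3]
  row2 -= -2·row1 → [0,0,-1,-1]
  row3 -= 0·row1 → [0,0,-1,-3]
  row3 -= 1·row2 → [0,0,0,-2]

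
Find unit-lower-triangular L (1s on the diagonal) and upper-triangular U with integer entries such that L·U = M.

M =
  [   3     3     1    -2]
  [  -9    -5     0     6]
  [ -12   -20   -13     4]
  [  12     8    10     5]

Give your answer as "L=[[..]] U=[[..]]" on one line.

  R1 -= -3·R0 → [0,4,3,0]
  R2 -= -4·R0 → [0,-8,-9,-4]
  R3 -= 4·R0 → [0,-4,6,13]
  R2 -= -2·R1 → [0,0,-3,-4]
  R3 -= -1·R1 → [0,0,9,13]
  R3 -= -3·R2 → [0,0,0,1]

L=[[1,0,0,0],[-3,1,0,0],[-4,-2,1,0],[4,-1,-3,1]] U=[[3,3,1,-2],[0,4,3,0],[0,0,-3,-4],[0,0,0,1]]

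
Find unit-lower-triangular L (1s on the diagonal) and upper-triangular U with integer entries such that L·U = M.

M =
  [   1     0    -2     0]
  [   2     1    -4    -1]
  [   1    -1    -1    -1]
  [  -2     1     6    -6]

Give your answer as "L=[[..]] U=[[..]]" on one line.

L=[[1,0,0,0],[2,1,0,0],[1,-1,1,0],[-2,1,2,1]] U=[[1,0,-2,0],[0,1,0,-1],[0,0,1,-2],[0,0,0,-1]]

  row1 -= 2·row0 → [0,1,0,-1]
  row2 -= 1·row0 → [0,-1,1,-1]
  row3 -= -2·row0 → [0,1,2,-6]
  row2 -= -1·row1 → [0,0,1,-2]
  row3 -= 1·row1 → [0,0,2,-5]
  row3 -= 2·row2 → [0,0,0,-1]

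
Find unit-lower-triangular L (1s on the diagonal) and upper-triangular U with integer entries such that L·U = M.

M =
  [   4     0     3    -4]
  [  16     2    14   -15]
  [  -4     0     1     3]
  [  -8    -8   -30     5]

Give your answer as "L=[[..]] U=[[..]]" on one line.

  R1 -= 4·R0 → [0,2,2,1]
  R2 -= -1·R0 → [0,0,4,-1]
  R3 -= -2·R0 → [0,-8,-24,-3]
  R2 -= 0·R1 → [0,0,4,-1]
  R3 -= -4·R1 → [0,0,-16,1]
  R3 -= -4·R2 → [0,0,0,-3]

L=[[1,0,0,0],[4,1,0,0],[-1,0,1,0],[-2,-4,-4,1]] U=[[4,0,3,-4],[0,2,2,1],[0,0,4,-1],[0,0,0,-3]]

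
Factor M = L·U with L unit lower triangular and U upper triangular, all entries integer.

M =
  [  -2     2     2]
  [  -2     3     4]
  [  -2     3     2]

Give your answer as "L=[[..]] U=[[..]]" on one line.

L=[[1,0,0],[1,1,0],[1,1,1]] U=[[-2,2,2],[0,1,2],[0,0,-2]]

  row1 -= 1·row0 → [0,1,2]
  row2 -= 1·row0 → [0,1,0]
  row2 -= 1·row1 → [0,0,-2]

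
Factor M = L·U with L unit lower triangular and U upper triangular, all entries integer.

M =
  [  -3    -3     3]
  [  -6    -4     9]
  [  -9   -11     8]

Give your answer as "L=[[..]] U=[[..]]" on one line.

L=[[1,0,0],[2,1,0],[3,-1,1]] U=[[-3,-3,3],[0,2,3],[0,0,2]]

  r1 -= 2·r0 → [0,2,3]
  r2 -= 3·r0 → [0,-2,-1]
  r2 -= -1·r1 → [0,0,2]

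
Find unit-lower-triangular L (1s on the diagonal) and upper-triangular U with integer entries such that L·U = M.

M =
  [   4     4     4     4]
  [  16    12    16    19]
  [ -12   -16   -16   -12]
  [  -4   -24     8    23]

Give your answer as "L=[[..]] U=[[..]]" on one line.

L=[[1,0,0,0],[4,1,0,0],[-3,1,1,0],[-1,5,-3,1]] U=[[4,4,4,4],[0,-4,0,3],[0,0,-4,-3],[0,0,0,3]]

  row1 -= 4·row0 → [0,-4,0,3]
  row2 -= -3·row0 → [0,-4,-4,0]
  row3 -= -1·row0 → [0,-20,12,27]
  row2 -= 1·row1 → [0,0,-4,-3]
  row3 -= 5·row1 → [0,0,12,12]
  row3 -= -3·row2 → [0,0,0,3]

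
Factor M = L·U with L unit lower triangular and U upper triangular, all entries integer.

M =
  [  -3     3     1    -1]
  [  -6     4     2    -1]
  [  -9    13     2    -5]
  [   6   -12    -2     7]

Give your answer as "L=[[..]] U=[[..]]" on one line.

L=[[1,0,0,0],[2,1,0,0],[3,-2,1,0],[-2,3,0,1]] U=[[-3,3,1,-1],[0,-2,0,1],[0,0,-1,0],[0,0,0,2]]

  r1 -= 2·r0 → [0,-2,0,1]
  r2 -= 3·r0 → [0,4,-1,-2]
  r3 -= -2·r0 → [0,-6,0,5]
  r2 -= -2·r1 → [0,0,-1,0]
  r3 -= 3·r1 → [0,0,0,2]
  r3 -= 0·r2 → [0,0,0,2]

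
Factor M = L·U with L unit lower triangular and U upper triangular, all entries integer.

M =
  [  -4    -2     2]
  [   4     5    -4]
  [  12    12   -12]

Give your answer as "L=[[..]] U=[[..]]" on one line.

L=[[1,0,0],[-1,1,0],[-3,2,1]] U=[[-4,-2,2],[0,3,-2],[0,0,-2]]

  R1 -= -1·R0 → [0,3,-2]
  R2 -= -3·R0 → [0,6,-6]
  R2 -= 2·R1 → [0,0,-2]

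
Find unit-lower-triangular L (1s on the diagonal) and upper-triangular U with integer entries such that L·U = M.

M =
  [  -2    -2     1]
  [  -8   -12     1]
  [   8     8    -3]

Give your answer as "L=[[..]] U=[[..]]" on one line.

L=[[1,0,0],[4,1,0],[-4,0,1]] U=[[-2,-2,1],[0,-4,-3],[0,0,1]]

  r1 -= 4·r0 → [0,-4,-3]
  r2 -= -4·r0 → [0,0,1]
  r2 -= 0·r1 → [0,0,1]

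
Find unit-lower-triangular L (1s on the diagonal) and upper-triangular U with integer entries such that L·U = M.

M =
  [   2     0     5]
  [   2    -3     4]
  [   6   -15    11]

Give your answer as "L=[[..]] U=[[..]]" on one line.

  R1 -= 1·R0 → [0,-3,-1]
  R2 -= 3·R0 → [0,-15,-4]
  R2 -= 5·R1 → [0,0,1]

L=[[1,0,0],[1,1,0],[3,5,1]] U=[[2,0,5],[0,-3,-1],[0,0,1]]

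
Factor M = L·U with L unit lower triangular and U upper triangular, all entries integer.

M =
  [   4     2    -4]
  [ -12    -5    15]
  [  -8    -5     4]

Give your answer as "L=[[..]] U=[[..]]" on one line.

  R1 -= -3·R0 → [0,1,3]
  R2 -= -2·R0 → [0,-1,-4]
  R2 -= -1·R1 → [0,0,-1]

L=[[1,0,0],[-3,1,0],[-2,-1,1]] U=[[4,2,-4],[0,1,3],[0,0,-1]]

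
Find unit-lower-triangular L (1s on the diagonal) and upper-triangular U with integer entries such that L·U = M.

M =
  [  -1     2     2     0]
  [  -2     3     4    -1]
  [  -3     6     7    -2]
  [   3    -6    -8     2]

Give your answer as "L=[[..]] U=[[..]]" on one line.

L=[[1,0,0,0],[2,1,0,0],[3,0,1,0],[-3,0,-2,1]] U=[[-1,2,2,0],[0,-1,0,-1],[0,0,1,-2],[0,0,0,-2]]

  r1 -= 2·r0 → [0,-1,0,-1]
  r2 -= 3·r0 → [0,0,1,-2]
  r3 -= -3·r0 → [0,0,-2,2]
  r2 -= 0·r1 → [0,0,1,-2]
  r3 -= 0·r1 → [0,0,-2,2]
  r3 -= -2·r2 → [0,0,0,-2]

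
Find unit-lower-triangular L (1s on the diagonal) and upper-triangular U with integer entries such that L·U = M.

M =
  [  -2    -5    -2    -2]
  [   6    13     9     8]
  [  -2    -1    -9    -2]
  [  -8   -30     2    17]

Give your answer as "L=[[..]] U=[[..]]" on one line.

L=[[1,0,0,0],[-3,1,0,0],[1,-2,1,0],[4,5,5,1]] U=[[-2,-5,-2,-2],[0,-2,3,2],[0,0,-1,4],[0,0,0,-5]]

  row1 -= -3·row0 → [0,-2,3,2]
  row2 -= 1·row0 → [0,4,-7,0]
  row3 -= 4·row0 → [0,-10,10,25]
  row2 -= -2·row1 → [0,0,-1,4]
  row3 -= 5·row1 → [0,0,-5,15]
  row3 -= 5·row2 → [0,0,0,-5]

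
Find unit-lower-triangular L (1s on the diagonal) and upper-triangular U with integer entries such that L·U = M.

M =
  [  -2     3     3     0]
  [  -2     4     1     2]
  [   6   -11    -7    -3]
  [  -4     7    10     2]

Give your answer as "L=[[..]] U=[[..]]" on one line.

L=[[1,0,0,0],[1,1,0,0],[-3,-2,1,0],[2,1,-3,1]] U=[[-2,3,3,0],[0,1,-2,2],[0,0,-2,1],[0,0,0,3]]

  R1 -= 1·R0 → [0,1,-2,2]
  R2 -= -3·R0 → [0,-2,2,-3]
  R3 -= 2·R0 → [0,1,4,2]
  R2 -= -2·R1 → [0,0,-2,1]
  R3 -= 1·R1 → [0,0,6,0]
  R3 -= -3·R2 → [0,0,0,3]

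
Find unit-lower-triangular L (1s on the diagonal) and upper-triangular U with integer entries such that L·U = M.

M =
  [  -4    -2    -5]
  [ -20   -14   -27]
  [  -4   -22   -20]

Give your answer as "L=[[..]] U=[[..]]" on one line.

L=[[1,0,0],[5,1,0],[1,5,1]] U=[[-4,-2,-5],[0,-4,-2],[0,0,-5]]

  r1 -= 5·r0 → [0,-4,-2]
  r2 -= 1·r0 → [0,-20,-15]
  r2 -= 5·r1 → [0,0,-5]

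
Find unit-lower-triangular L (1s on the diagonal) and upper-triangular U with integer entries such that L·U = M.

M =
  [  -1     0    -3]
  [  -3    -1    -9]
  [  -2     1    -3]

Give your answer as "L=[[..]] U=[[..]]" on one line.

L=[[1,0,0],[3,1,0],[2,-1,1]] U=[[-1,0,-3],[0,-1,0],[0,0,3]]

  R1 -= 3·R0 → [0,-1,0]
  R2 -= 2·R0 → [0,1,3]
  R2 -= -1·R1 → [0,0,3]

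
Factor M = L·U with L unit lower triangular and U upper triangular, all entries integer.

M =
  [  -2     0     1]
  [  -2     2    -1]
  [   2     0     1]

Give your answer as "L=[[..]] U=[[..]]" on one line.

L=[[1,0,0],[1,1,0],[-1,0,1]] U=[[-2,0,1],[0,2,-2],[0,0,2]]

  r1 -= 1·r0 → [0,2,-2]
  r2 -= -1·r0 → [0,0,2]
  r2 -= 0·r1 → [0,0,2]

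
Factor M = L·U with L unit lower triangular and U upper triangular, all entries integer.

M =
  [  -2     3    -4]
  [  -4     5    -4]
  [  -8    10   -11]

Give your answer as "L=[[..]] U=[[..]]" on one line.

L=[[1,0,0],[2,1,0],[4,2,1]] U=[[-2,3,-4],[0,-1,4],[0,0,-3]]

  R1 -= 2·R0 → [0,-1,4]
  R2 -= 4·R0 → [0,-2,5]
  R2 -= 2·R1 → [0,0,-3]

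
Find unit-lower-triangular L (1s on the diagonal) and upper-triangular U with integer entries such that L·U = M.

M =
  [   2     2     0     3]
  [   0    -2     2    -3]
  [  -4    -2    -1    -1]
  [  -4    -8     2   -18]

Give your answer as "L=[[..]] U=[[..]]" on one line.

  R1 -= 0·R0 → [0,-2,2,-3]
  R2 -= -2·R0 → [0,2,-1,5]
  R3 -= -2·R0 → [0,-4,2,-12]
  R2 -= -1·R1 → [0,0,1,2]
  R3 -= 2·R1 → [0,0,-2,-6]
  R3 -= -2·R2 → [0,0,0,-2]

L=[[1,0,0,0],[0,1,0,0],[-2,-1,1,0],[-2,2,-2,1]] U=[[2,2,0,3],[0,-2,2,-3],[0,0,1,2],[0,0,0,-2]]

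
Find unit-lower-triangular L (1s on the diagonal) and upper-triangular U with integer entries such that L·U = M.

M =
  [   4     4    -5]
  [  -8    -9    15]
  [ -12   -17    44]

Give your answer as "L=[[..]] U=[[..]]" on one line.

L=[[1,0,0],[-2,1,0],[-3,5,1]] U=[[4,4,-5],[0,-1,5],[0,0,4]]

  row1 -= -2·row0 → [0,-1,5]
  row2 -= -3·row0 → [0,-5,29]
  row2 -= 5·row1 → [0,0,4]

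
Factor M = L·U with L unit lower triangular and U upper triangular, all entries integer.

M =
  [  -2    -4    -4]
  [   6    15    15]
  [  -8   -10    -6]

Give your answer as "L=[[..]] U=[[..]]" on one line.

  row1 -= -3·row0 → [0,3,3]
  row2 -= 4·row0 → [0,6,10]
  row2 -= 2·row1 → [0,0,4]

L=[[1,0,0],[-3,1,0],[4,2,1]] U=[[-2,-4,-4],[0,3,3],[0,0,4]]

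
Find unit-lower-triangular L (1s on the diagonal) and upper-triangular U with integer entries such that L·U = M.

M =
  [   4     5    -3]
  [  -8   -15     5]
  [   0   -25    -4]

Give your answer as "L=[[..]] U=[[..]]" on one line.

L=[[1,0,0],[-2,1,0],[0,5,1]] U=[[4,5,-3],[0,-5,-1],[0,0,1]]

  R1 -= -2·R0 → [0,-5,-1]
  R2 -= 0·R0 → [0,-25,-4]
  R2 -= 5·R1 → [0,0,1]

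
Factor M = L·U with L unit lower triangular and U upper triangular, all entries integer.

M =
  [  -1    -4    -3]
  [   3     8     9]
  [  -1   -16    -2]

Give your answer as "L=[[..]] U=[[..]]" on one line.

  row1 -= -3·row0 → [0,-4,0]
  row2 -= 1·row0 → [0,-12,1]
  row2 -= 3·row1 → [0,0,1]

L=[[1,0,0],[-3,1,0],[1,3,1]] U=[[-1,-4,-3],[0,-4,0],[0,0,1]]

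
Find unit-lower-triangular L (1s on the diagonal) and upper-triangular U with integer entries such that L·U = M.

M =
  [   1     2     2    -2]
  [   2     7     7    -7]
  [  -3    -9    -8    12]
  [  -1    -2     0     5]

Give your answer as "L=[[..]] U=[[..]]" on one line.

  R1 -= 2·R0 → [0,3,3,-3]
  R2 -= -3·R0 → [0,-3,-2,6]
  R3 -= -1·R0 → [0,0,2,3]
  R2 -= -1·R1 → [0,0,1,3]
  R3 -= 0·R1 → [0,0,2,3]
  R3 -= 2·R2 → [0,0,0,-3]

L=[[1,0,0,0],[2,1,0,0],[-3,-1,1,0],[-1,0,2,1]] U=[[1,2,2,-2],[0,3,3,-3],[0,0,1,3],[0,0,0,-3]]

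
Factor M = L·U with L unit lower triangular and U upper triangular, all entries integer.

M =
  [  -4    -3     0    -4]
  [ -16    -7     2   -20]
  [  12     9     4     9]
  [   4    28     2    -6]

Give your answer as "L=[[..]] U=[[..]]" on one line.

  r1 -= 4·r0 → [0,5,2,-4]
  r2 -= -3·r0 → [0,0,4,-3]
  r3 -= -1·r0 → [0,25,2,-10]
  r2 -= 0·r1 → [0,0,4,-3]
  r3 -= 5·r1 → [0,0,-8,10]
  r3 -= -2·r2 → [0,0,0,4]

L=[[1,0,0,0],[4,1,0,0],[-3,0,1,0],[-1,5,-2,1]] U=[[-4,-3,0,-4],[0,5,2,-4],[0,0,4,-3],[0,0,0,4]]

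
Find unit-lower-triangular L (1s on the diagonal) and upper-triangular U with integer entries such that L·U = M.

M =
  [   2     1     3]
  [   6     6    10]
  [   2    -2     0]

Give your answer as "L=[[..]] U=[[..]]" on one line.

L=[[1,0,0],[3,1,0],[1,-1,1]] U=[[2,1,3],[0,3,1],[0,0,-2]]

  r1 -= 3·r0 → [0,3,1]
  r2 -= 1·r0 → [0,-3,-3]
  r2 -= -1·r1 → [0,0,-2]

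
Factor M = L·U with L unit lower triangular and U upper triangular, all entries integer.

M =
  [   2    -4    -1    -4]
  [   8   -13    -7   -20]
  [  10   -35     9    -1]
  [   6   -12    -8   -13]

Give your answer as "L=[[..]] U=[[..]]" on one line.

  r1 -= 4·r0 → [0,3,-3,-4]
  r2 -= 5·r0 → [0,-15,14,19]
  r3 -= 3·r0 → [0,0,-5,-1]
  r2 -= -5·r1 → [0,0,-1,-1]
  r3 -= 0·r1 → [0,0,-5,-1]
  r3 -= 5·r2 → [0,0,0,4]

L=[[1,0,0,0],[4,1,0,0],[5,-5,1,0],[3,0,5,1]] U=[[2,-4,-1,-4],[0,3,-3,-4],[0,0,-1,-1],[0,0,0,4]]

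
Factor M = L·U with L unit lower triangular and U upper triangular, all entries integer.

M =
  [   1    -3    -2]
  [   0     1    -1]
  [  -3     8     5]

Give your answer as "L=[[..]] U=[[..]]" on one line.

  row1 -= 0·row0 → [0,1,-1]
  row2 -= -3·row0 → [0,-1,-1]
  row2 -= -1·row1 → [0,0,-2]

L=[[1,0,0],[0,1,0],[-3,-1,1]] U=[[1,-3,-2],[0,1,-1],[0,0,-2]]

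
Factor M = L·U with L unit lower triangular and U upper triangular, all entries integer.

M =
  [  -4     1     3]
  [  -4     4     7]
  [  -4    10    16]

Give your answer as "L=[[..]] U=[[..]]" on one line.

L=[[1,0,0],[1,1,0],[1,3,1]] U=[[-4,1,3],[0,3,4],[0,0,1]]

  r1 -= 1·r0 → [0,3,4]
  r2 -= 1·r0 → [0,9,13]
  r2 -= 3·r1 → [0,0,1]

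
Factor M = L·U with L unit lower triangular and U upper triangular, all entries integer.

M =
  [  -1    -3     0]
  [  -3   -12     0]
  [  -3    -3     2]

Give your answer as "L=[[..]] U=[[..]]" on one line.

L=[[1,0,0],[3,1,0],[3,-2,1]] U=[[-1,-3,0],[0,-3,0],[0,0,2]]

  r1 -= 3·r0 → [0,-3,0]
  r2 -= 3·r0 → [0,6,2]
  r2 -= -2·r1 → [0,0,2]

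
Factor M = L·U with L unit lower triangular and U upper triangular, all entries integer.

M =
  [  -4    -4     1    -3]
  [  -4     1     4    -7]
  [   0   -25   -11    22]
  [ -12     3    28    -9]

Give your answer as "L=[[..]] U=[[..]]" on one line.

  R1 -= 1·R0 → [0,5,3,-4]
  R2 -= 0·R0 → [0,-25,-11,22]
  R3 -= 3·R0 → [0,15,25,0]
  R2 -= -5·R1 → [0,0,4,2]
  R3 -= 3·R1 → [0,0,16,12]
  R3 -= 4·R2 → [0,0,0,4]

L=[[1,0,0,0],[1,1,0,0],[0,-5,1,0],[3,3,4,1]] U=[[-4,-4,1,-3],[0,5,3,-4],[0,0,4,2],[0,0,0,4]]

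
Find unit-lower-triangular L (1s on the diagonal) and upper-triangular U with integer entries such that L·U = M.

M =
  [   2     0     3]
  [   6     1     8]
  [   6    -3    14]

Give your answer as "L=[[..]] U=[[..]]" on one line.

L=[[1,0,0],[3,1,0],[3,-3,1]] U=[[2,0,3],[0,1,-1],[0,0,2]]

  R1 -= 3·R0 → [0,1,-1]
  R2 -= 3·R0 → [0,-3,5]
  R2 -= -3·R1 → [0,0,2]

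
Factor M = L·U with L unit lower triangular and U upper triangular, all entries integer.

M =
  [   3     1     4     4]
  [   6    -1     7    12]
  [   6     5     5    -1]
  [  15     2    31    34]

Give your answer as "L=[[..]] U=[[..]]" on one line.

  row1 -= 2·row0 → [0,-3,-1,4]
  row2 -= 2·row0 → [0,3,-3,-9]
  row3 -= 5·row0 → [0,-3,11,14]
  row2 -= -1·row1 → [0,0,-4,-5]
  row3 -= 1·row1 → [0,0,12,10]
  row3 -= -3·row2 → [0,0,0,-5]

L=[[1,0,0,0],[2,1,0,0],[2,-1,1,0],[5,1,-3,1]] U=[[3,1,4,4],[0,-3,-1,4],[0,0,-4,-5],[0,0,0,-5]]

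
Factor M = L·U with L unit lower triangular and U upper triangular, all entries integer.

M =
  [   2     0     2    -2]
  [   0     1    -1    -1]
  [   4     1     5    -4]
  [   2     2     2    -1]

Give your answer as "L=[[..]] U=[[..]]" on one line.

L=[[1,0,0,0],[0,1,0,0],[2,1,1,0],[1,2,1,1]] U=[[2,0,2,-2],[0,1,-1,-1],[0,0,2,1],[0,0,0,2]]

  R1 -= 0·R0 → [0,1,-1,-1]
  R2 -= 2·R0 → [0,1,1,0]
  R3 -= 1·R0 → [0,2,0,1]
  R2 -= 1·R1 → [0,0,2,1]
  R3 -= 2·R1 → [0,0,2,3]
  R3 -= 1·R2 → [0,0,0,2]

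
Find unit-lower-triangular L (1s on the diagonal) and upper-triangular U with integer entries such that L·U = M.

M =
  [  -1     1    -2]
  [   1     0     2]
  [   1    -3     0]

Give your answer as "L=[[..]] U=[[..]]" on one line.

  row1 -= -1·row0 → [0,1,0]
  row2 -= -1·row0 → [0,-2,-2]
  row2 -= -2·row1 → [0,0,-2]

L=[[1,0,0],[-1,1,0],[-1,-2,1]] U=[[-1,1,-2],[0,1,0],[0,0,-2]]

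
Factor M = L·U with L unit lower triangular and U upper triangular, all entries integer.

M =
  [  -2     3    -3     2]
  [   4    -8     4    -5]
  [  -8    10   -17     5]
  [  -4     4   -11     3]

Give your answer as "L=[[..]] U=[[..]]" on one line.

L=[[1,0,0,0],[-2,1,0,0],[4,1,1,0],[2,1,1,1]] U=[[-2,3,-3,2],[0,-2,-2,-1],[0,0,-3,-2],[0,0,0,2]]

  row1 -= -2·row0 → [0,-2,-2,-1]
  row2 -= 4·row0 → [0,-2,-5,-3]
  row3 -= 2·row0 → [0,-2,-5,-1]
  row2 -= 1·row1 → [0,0,-3,-2]
  row3 -= 1·row1 → [0,0,-3,0]
  row3 -= 1·row2 → [0,0,0,2]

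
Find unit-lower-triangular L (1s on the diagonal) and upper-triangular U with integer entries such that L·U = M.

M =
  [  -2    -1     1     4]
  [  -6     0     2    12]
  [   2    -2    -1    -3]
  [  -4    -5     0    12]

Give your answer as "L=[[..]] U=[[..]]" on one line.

  r1 -= 3·r0 → [0,3,-1,0]
  r2 -= -1·r0 → [0,-3,0,1]
  r3 -= 2·r0 → [0,-3,-2,4]
  r2 -= -1·r1 → [0,0,-1,1]
  r3 -= -1·r1 → [0,0,-3,4]
  r3 -= 3·r2 → [0,0,0,1]

L=[[1,0,0,0],[3,1,0,0],[-1,-1,1,0],[2,-1,3,1]] U=[[-2,-1,1,4],[0,3,-1,0],[0,0,-1,1],[0,0,0,1]]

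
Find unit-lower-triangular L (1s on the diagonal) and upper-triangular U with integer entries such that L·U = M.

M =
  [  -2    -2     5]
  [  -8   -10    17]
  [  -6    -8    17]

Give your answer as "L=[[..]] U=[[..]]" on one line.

L=[[1,0,0],[4,1,0],[3,1,1]] U=[[-2,-2,5],[0,-2,-3],[0,0,5]]

  r1 -= 4·r0 → [0,-2,-3]
  r2 -= 3·r0 → [0,-2,2]
  r2 -= 1·r1 → [0,0,5]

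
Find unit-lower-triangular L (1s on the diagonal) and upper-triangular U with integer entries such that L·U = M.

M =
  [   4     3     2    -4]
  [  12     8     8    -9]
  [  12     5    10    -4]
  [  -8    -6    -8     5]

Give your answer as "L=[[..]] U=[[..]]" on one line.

L=[[1,0,0,0],[3,1,0,0],[3,4,1,0],[-2,0,1,1]] U=[[4,3,2,-4],[0,-1,2,3],[0,0,-4,-4],[0,0,0,1]]

  row1 -= 3·row0 → [0,-1,2,3]
  row2 -= 3·row0 → [0,-4,4,8]
  row3 -= -2·row0 → [0,0,-4,-3]
  row2 -= 4·row1 → [0,0,-4,-4]
  row3 -= 0·row1 → [0,0,-4,-3]
  row3 -= 1·row2 → [0,0,0,1]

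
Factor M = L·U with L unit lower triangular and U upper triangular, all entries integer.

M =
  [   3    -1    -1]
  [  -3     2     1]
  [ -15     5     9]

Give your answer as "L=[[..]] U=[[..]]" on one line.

L=[[1,0,0],[-1,1,0],[-5,0,1]] U=[[3,-1,-1],[0,1,0],[0,0,4]]

  R1 -= -1·R0 → [0,1,0]
  R2 -= -5·R0 → [0,0,4]
  R2 -= 0·R1 → [0,0,4]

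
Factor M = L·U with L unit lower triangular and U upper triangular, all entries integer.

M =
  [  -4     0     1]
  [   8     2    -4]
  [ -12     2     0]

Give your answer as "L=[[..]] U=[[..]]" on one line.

  r1 -= -2·r0 → [0,2,-2]
  r2 -= 3·r0 → [0,2,-3]
  r2 -= 1·r1 → [0,0,-1]

L=[[1,0,0],[-2,1,0],[3,1,1]] U=[[-4,0,1],[0,2,-2],[0,0,-1]]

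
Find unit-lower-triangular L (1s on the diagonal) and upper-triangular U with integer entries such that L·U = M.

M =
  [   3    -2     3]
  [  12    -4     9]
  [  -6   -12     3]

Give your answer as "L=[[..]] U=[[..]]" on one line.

L=[[1,0,0],[4,1,0],[-2,-4,1]] U=[[3,-2,3],[0,4,-3],[0,0,-3]]

  row1 -= 4·row0 → [0,4,-3]
  row2 -= -2·row0 → [0,-16,9]
  row2 -= -4·row1 → [0,0,-3]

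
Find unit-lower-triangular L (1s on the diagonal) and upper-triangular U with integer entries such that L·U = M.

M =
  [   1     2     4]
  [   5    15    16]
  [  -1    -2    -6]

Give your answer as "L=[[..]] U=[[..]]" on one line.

L=[[1,0,0],[5,1,0],[-1,0,1]] U=[[1,2,4],[0,5,-4],[0,0,-2]]

  r1 -= 5·r0 → [0,5,-4]
  r2 -= -1·r0 → [0,0,-2]
  r2 -= 0·r1 → [0,0,-2]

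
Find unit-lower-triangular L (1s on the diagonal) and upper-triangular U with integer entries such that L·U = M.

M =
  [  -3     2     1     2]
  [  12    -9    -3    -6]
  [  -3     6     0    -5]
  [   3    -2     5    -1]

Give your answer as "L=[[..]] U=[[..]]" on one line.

  r1 -= -4·r0 → [0,-1,1,2]
  r2 -= 1·r0 → [0,4,-1,-7]
  r3 -= -1·r0 → [0,0,6,1]
  r2 -= -4·r1 → [0,0,3,1]
  r3 -= 0·r1 → [0,0,6,1]
  r3 -= 2·r2 → [0,0,0,-1]

L=[[1,0,0,0],[-4,1,0,0],[1,-4,1,0],[-1,0,2,1]] U=[[-3,2,1,2],[0,-1,1,2],[0,0,3,1],[0,0,0,-1]]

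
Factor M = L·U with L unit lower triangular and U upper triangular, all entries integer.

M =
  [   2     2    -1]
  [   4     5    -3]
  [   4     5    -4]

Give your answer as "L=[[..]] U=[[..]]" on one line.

L=[[1,0,0],[2,1,0],[2,1,1]] U=[[2,2,-1],[0,1,-1],[0,0,-1]]

  R1 -= 2·R0 → [0,1,-1]
  R2 -= 2·R0 → [0,1,-2]
  R2 -= 1·R1 → [0,0,-1]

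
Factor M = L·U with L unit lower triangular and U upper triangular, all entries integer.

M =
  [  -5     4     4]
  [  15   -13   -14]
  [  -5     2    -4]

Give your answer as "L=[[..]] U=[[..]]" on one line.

  row1 -= -3·row0 → [0,-1,-2]
  row2 -= 1·row0 → [0,-2,-8]
  row2 -= 2·row1 → [0,0,-4]

L=[[1,0,0],[-3,1,0],[1,2,1]] U=[[-5,4,4],[0,-1,-2],[0,0,-4]]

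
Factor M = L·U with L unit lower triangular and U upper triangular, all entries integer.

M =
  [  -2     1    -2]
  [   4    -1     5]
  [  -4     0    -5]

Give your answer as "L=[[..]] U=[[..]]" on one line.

L=[[1,0,0],[-2,1,0],[2,-2,1]] U=[[-2,1,-2],[0,1,1],[0,0,1]]

  r1 -= -2·r0 → [0,1,1]
  r2 -= 2·r0 → [0,-2,-1]
  r2 -= -2·r1 → [0,0,1]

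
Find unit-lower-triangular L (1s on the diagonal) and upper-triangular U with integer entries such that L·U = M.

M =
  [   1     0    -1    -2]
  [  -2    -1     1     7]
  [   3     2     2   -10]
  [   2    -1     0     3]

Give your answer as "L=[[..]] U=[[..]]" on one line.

L=[[1,0,0,0],[-2,1,0,0],[3,-2,1,0],[2,1,1,1]] U=[[1,0,-1,-2],[0,-1,-1,3],[0,0,3,2],[0,0,0,2]]

  row1 -= -2·row0 → [0,-1,-1,3]
  row2 -= 3·row0 → [0,2,5,-4]
  row3 -= 2·row0 → [0,-1,2,7]
  row2 -= -2·row1 → [0,0,3,2]
  row3 -= 1·row1 → [0,0,3,4]
  row3 -= 1·row2 → [0,0,0,2]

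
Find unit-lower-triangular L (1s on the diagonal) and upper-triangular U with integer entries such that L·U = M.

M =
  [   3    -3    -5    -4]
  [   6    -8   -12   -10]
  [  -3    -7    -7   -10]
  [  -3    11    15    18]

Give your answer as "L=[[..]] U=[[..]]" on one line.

  R1 -= 2·R0 → [0,-2,-2,-2]
  R2 -= -1·R0 → [0,-10,-12,-14]
  R3 -= -1·R0 → [0,8,10,14]
  R2 -= 5·R1 → [0,0,-2,-4]
  R3 -= -4·R1 → [0,0,2,6]
  R3 -= -1·R2 → [0,0,0,2]

L=[[1,0,0,0],[2,1,0,0],[-1,5,1,0],[-1,-4,-1,1]] U=[[3,-3,-5,-4],[0,-2,-2,-2],[0,0,-2,-4],[0,0,0,2]]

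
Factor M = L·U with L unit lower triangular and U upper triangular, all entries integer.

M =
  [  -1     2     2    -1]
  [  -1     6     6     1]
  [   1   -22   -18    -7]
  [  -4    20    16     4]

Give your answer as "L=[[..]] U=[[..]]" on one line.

L=[[1,0,0,0],[1,1,0,0],[-1,-5,1,0],[4,3,-1,1]] U=[[-1,2,2,-1],[0,4,4,2],[0,0,4,2],[0,0,0,4]]

  row1 -= 1·row0 → [0,4,4,2]
  row2 -= -1·row0 → [0,-20,-16,-8]
  row3 -= 4·row0 → [0,12,8,8]
  row2 -= -5·row1 → [0,0,4,2]
  row3 -= 3·row1 → [0,0,-4,2]
  row3 -= -1·row2 → [0,0,0,4]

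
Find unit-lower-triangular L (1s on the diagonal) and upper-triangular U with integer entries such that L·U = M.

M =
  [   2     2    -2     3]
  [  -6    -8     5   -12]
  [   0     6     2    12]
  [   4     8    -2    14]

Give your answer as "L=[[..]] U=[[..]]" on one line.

  R1 -= -3·R0 → [0,-2,-1,-3]
  R2 -= 0·R0 → [0,6,2,12]
  R3 -= 2·R0 → [0,4,2,8]
  R2 -= -3·R1 → [0,0,-1,3]
  R3 -= -2·R1 → [0,0,0,2]
  R3 -= 0·R2 → [0,0,0,2]

L=[[1,0,0,0],[-3,1,0,0],[0,-3,1,0],[2,-2,0,1]] U=[[2,2,-2,3],[0,-2,-1,-3],[0,0,-1,3],[0,0,0,2]]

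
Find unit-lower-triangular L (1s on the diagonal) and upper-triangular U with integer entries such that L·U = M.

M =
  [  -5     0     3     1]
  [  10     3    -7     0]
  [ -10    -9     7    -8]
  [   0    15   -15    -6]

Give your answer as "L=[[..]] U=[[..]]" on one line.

L=[[1,0,0,0],[-2,1,0,0],[2,-3,1,0],[0,5,5,1]] U=[[-5,0,3,1],[0,3,-1,2],[0,0,-2,-4],[0,0,0,4]]

  r1 -= -2·r0 → [0,3,-1,2]
  r2 -= 2·r0 → [0,-9,1,-10]
  r3 -= 0·r0 → [0,15,-15,-6]
  r2 -= -3·r1 → [0,0,-2,-4]
  r3 -= 5·r1 → [0,0,-10,-16]
  r3 -= 5·r2 → [0,0,0,4]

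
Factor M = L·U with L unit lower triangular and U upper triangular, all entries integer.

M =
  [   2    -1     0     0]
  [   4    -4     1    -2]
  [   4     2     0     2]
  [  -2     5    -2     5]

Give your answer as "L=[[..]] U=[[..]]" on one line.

L=[[1,0,0,0],[2,1,0,0],[2,-2,1,0],[-1,-2,0,1]] U=[[2,-1,0,0],[0,-2,1,-2],[0,0,2,-2],[0,0,0,1]]

  row1 -= 2·row0 → [0,-2,1,-2]
  row2 -= 2·row0 → [0,4,0,2]
  row3 -= -1·row0 → [0,4,-2,5]
  row2 -= -2·row1 → [0,0,2,-2]
  row3 -= -2·row1 → [0,0,0,1]
  row3 -= 0·row2 → [0,0,0,1]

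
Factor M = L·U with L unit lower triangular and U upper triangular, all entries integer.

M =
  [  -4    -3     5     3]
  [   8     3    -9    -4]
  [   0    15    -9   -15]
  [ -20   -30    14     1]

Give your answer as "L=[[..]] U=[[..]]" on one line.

  r1 -= -2·r0 → [0,-3,1,2]
  r2 -= 0·r0 → [0,15,-9,-15]
  r3 -= 5·r0 → [0,-15,-11,-14]
  r2 -= -5·r1 → [0,0,-4,-5]
  r3 -= 5·r1 → [0,0,-16,-24]
  r3 -= 4·r2 → [0,0,0,-4]

L=[[1,0,0,0],[-2,1,0,0],[0,-5,1,0],[5,5,4,1]] U=[[-4,-3,5,3],[0,-3,1,2],[0,0,-4,-5],[0,0,0,-4]]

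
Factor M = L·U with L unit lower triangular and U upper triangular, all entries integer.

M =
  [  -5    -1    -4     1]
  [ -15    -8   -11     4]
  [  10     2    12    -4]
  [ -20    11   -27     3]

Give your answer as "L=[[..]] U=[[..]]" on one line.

L=[[1,0,0,0],[3,1,0,0],[-2,0,1,0],[4,-3,-2,1]] U=[[-5,-1,-4,1],[0,-5,1,1],[0,0,4,-2],[0,0,0,-2]]

  R1 -= 3·R0 → [0,-5,1,1]
  R2 -= -2·R0 → [0,0,4,-2]
  R3 -= 4·R0 → [0,15,-11,-1]
  R2 -= 0·R1 → [0,0,4,-2]
  R3 -= -3·R1 → [0,0,-8,2]
  R3 -= -2·R2 → [0,0,0,-2]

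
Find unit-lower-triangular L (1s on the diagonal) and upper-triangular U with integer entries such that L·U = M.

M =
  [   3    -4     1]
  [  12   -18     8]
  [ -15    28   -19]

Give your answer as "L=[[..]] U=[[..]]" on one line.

  R1 -= 4·R0 → [0,-2,4]
  R2 -= -5·R0 → [0,8,-14]
  R2 -= -4·R1 → [0,0,2]

L=[[1,0,0],[4,1,0],[-5,-4,1]] U=[[3,-4,1],[0,-2,4],[0,0,2]]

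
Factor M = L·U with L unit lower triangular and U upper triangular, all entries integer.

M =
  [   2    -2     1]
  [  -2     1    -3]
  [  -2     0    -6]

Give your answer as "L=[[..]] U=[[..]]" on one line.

L=[[1,0,0],[-1,1,0],[-1,2,1]] U=[[2,-2,1],[0,-1,-2],[0,0,-1]]

  R1 -= -1·R0 → [0,-1,-2]
  R2 -= -1·R0 → [0,-2,-5]
  R2 -= 2·R1 → [0,0,-1]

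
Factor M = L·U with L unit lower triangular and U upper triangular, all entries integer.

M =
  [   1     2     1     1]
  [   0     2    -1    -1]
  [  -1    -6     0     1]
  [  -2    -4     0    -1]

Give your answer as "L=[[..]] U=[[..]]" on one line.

L=[[1,0,0,0],[0,1,0,0],[-1,-2,1,0],[-2,0,-2,1]] U=[[1,2,1,1],[0,2,-1,-1],[0,0,-1,0],[0,0,0,1]]

  row1 -= 0·row0 → [0,2,-1,-1]
  row2 -= -1·row0 → [0,-4,1,2]
  row3 -= -2·row0 → [0,0,2,1]
  row2 -= -2·row1 → [0,0,-1,0]
  row3 -= 0·row1 → [0,0,2,1]
  row3 -= -2·row2 → [0,0,0,1]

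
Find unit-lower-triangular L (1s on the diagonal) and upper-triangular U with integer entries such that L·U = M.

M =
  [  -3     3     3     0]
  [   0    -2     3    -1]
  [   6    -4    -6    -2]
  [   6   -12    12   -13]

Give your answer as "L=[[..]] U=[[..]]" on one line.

L=[[1,0,0,0],[0,1,0,0],[-2,-1,1,0],[-2,3,3,1]] U=[[-3,3,3,0],[0,-2,3,-1],[0,0,3,-3],[0,0,0,-1]]

  r1 -= 0·r0 → [0,-2,3,-1]
  r2 -= -2·r0 → [0,2,0,-2]
  r3 -= -2·r0 → [0,-6,18,-13]
  r2 -= -1·r1 → [0,0,3,-3]
  r3 -= 3·r1 → [0,0,9,-10]
  r3 -= 3·r2 → [0,0,0,-1]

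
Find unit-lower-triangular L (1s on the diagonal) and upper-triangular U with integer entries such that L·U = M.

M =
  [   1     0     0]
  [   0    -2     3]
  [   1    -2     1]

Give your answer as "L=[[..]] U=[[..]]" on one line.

L=[[1,0,0],[0,1,0],[1,1,1]] U=[[1,0,0],[0,-2,3],[0,0,-2]]

  row1 -= 0·row0 → [0,-2,3]
  row2 -= 1·row0 → [0,-2,1]
  row2 -= 1·row1 → [0,0,-2]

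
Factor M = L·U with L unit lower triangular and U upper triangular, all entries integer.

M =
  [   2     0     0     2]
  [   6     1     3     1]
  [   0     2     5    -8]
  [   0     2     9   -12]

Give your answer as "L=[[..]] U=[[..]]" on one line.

L=[[1,0,0,0],[3,1,0,0],[0,2,1,0],[0,2,-3,1]] U=[[2,0,0,2],[0,1,3,-5],[0,0,-1,2],[0,0,0,4]]

  row1 -= 3·row0 → [0,1,3,-5]
  row2 -= 0·row0 → [0,2,5,-8]
  row3 -= 0·row0 → [0,2,9,-12]
  row2 -= 2·row1 → [0,0,-1,2]
  row3 -= 2·row1 → [0,0,3,-2]
  row3 -= -3·row2 → [0,0,0,4]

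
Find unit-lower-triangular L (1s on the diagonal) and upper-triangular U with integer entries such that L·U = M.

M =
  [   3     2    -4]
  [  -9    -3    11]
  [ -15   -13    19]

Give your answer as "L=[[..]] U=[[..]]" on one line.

  r1 -= -3·r0 → [0,3,-1]
  r2 -= -5·r0 → [0,-3,-1]
  r2 -= -1·r1 → [0,0,-2]

L=[[1,0,0],[-3,1,0],[-5,-1,1]] U=[[3,2,-4],[0,3,-1],[0,0,-2]]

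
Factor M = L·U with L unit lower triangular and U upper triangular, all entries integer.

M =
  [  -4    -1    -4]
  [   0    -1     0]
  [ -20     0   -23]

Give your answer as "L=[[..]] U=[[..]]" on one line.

L=[[1,0,0],[0,1,0],[5,-5,1]] U=[[-4,-1,-4],[0,-1,0],[0,0,-3]]

  R1 -= 0·R0 → [0,-1,0]
  R2 -= 5·R0 → [0,5,-3]
  R2 -= -5·R1 → [0,0,-3]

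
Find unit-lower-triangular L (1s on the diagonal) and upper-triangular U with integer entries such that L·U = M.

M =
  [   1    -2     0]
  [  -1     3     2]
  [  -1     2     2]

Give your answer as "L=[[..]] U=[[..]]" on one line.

L=[[1,0,0],[-1,1,0],[-1,0,1]] U=[[1,-2,0],[0,1,2],[0,0,2]]

  row1 -= -1·row0 → [0,1,2]
  row2 -= -1·row0 → [0,0,2]
  row2 -= 0·row1 → [0,0,2]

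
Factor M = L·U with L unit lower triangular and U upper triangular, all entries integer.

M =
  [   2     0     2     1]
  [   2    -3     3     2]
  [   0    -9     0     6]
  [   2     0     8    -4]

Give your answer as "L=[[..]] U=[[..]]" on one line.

L=[[1,0,0,0],[1,1,0,0],[0,3,1,0],[1,0,-2,1]] U=[[2,0,2,1],[0,-3,1,1],[0,0,-3,3],[0,0,0,1]]

  R1 -= 1·R0 → [0,-3,1,1]
  R2 -= 0·R0 → [0,-9,0,6]
  R3 -= 1·R0 → [0,0,6,-5]
  R2 -= 3·R1 → [0,0,-3,3]
  R3 -= 0·R1 → [0,0,6,-5]
  R3 -= -2·R2 → [0,0,0,1]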